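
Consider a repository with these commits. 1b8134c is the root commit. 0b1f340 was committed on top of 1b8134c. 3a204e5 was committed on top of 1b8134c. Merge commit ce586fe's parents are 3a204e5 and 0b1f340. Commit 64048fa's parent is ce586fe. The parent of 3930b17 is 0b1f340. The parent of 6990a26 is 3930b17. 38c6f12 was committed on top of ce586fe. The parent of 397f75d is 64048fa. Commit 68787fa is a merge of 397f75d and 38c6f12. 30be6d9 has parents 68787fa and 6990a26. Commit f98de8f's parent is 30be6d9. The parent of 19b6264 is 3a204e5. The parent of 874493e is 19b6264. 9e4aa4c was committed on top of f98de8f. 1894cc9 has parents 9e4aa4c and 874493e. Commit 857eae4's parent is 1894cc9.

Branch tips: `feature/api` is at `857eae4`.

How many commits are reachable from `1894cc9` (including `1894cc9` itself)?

16

Walking parent pointers from 1894cc9: reachable set = {0b1f340, 1894cc9, 19b6264, 1b8134c, 30be6d9, 38c6f12, 3930b17, 397f75d, 3a204e5, 64048fa, 68787fa, 6990a26, 874493e, 9e4aa4c, ce586fe, f98de8f}.
That is 16 commits.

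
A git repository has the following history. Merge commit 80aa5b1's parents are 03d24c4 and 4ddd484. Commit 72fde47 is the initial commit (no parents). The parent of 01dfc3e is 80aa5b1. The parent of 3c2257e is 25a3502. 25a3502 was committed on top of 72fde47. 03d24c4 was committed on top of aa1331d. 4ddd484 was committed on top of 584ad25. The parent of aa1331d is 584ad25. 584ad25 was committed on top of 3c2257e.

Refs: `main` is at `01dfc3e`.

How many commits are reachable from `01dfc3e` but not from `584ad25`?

5

Reachable from 01dfc3e: {01dfc3e, 03d24c4, 25a3502, 3c2257e, 4ddd484, 584ad25, 72fde47, 80aa5b1, aa1331d}.
Reachable from 584ad25: {25a3502, 3c2257e, 584ad25, 72fde47}.
In 01dfc3e's history but not 584ad25's: {01dfc3e, 03d24c4, 4ddd484, 80aa5b1, aa1331d} — 5 commits.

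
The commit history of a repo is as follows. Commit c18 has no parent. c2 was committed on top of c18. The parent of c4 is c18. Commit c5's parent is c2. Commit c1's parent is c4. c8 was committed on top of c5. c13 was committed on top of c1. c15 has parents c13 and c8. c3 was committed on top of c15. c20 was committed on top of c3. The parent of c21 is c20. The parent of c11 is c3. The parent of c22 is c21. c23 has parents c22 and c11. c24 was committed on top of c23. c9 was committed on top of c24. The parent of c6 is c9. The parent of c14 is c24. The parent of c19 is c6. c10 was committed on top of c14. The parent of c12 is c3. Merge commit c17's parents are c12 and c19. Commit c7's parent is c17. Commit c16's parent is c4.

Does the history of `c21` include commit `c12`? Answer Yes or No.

Ancestors of c21: {c1, c13, c15, c18, c2, c20, c21, c3, c4, c5, c8}.
c12 is not in that set, so it is not an ancestor of c21.

No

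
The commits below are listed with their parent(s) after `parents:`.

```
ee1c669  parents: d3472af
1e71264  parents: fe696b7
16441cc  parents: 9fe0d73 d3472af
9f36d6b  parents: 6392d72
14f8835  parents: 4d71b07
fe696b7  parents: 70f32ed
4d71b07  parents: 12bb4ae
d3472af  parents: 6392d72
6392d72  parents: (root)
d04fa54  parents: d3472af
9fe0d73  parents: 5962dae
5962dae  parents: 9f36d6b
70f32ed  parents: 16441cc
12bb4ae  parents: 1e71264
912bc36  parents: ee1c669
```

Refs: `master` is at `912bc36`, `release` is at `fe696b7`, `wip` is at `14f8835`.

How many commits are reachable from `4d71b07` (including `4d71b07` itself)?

Walking parent pointers from 4d71b07: reachable set = {12bb4ae, 16441cc, 1e71264, 4d71b07, 5962dae, 6392d72, 70f32ed, 9f36d6b, 9fe0d73, d3472af, fe696b7}.
That is 11 commits.

11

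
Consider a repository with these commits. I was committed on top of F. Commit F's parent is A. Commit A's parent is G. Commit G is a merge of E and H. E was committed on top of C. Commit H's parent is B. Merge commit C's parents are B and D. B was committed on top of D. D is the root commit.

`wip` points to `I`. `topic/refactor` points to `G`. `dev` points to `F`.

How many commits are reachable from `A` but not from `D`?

Reachable from A: {A, B, C, D, E, G, H}.
Reachable from D: {D}.
In A's history but not D's: {A, B, C, E, G, H} — 6 commits.

6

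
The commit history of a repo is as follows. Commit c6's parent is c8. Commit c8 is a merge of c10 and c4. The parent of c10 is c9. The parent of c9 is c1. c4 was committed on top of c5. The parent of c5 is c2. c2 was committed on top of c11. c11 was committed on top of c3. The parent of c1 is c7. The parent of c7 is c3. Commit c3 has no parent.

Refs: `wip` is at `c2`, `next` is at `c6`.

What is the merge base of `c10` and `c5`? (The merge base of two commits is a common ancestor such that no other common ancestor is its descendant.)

Ancestors of c10: {c1, c10, c3, c7, c9}.
Ancestors of c5: {c11, c2, c3, c5}.
Common ancestors: {c3}.
The only common ancestor is c3, so it is the merge base.

c3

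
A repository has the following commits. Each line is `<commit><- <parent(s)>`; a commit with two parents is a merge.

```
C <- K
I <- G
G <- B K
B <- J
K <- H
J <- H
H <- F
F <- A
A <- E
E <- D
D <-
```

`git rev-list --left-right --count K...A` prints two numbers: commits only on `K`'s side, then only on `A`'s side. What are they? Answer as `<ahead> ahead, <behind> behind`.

Reachable from K: {A, D, E, F, H, K}.
Reachable from A: {A, D, E}.
Only in K's history (ahead): {F, H, K} — 3.
Only in A's history (behind): {} — 0.

3 ahead, 0 behind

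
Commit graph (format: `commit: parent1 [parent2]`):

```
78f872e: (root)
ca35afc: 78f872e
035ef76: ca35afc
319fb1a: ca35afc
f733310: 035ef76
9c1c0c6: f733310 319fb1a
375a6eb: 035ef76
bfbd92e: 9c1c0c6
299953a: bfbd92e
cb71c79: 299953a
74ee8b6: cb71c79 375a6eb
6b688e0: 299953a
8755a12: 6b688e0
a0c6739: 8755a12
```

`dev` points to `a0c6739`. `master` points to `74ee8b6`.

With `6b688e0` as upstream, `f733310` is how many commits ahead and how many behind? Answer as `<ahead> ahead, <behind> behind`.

Reachable from f733310: {035ef76, 78f872e, ca35afc, f733310}.
Reachable from 6b688e0: {035ef76, 299953a, 319fb1a, 6b688e0, 78f872e, 9c1c0c6, bfbd92e, ca35afc, f733310}.
Only in f733310's history (ahead): {} — 0.
Only in 6b688e0's history (behind): {299953a, 319fb1a, 6b688e0, 9c1c0c6, bfbd92e} — 5.

0 ahead, 5 behind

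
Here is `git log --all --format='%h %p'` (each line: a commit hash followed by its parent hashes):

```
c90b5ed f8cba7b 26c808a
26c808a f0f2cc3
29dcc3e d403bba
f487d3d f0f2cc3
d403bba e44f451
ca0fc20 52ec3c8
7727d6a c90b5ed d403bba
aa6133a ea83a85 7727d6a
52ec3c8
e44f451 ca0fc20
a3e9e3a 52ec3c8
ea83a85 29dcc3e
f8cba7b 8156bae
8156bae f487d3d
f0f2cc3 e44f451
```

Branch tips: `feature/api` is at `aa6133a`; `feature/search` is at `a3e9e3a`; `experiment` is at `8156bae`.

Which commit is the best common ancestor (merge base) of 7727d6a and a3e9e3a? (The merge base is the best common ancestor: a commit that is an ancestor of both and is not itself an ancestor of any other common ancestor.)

52ec3c8

Ancestors of 7727d6a: {26c808a, 52ec3c8, 7727d6a, 8156bae, c90b5ed, ca0fc20, d403bba, e44f451, f0f2cc3, f487d3d, f8cba7b}.
Ancestors of a3e9e3a: {52ec3c8, a3e9e3a}.
Common ancestors: {52ec3c8}.
The only common ancestor is 52ec3c8, so it is the merge base.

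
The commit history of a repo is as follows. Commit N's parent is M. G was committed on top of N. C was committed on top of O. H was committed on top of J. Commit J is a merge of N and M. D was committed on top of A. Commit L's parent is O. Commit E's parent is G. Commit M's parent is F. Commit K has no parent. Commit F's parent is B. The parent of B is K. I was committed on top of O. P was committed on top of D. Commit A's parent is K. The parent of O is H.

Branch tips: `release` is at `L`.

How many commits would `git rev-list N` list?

Walking parent pointers from N: reachable set = {B, F, K, M, N}.
That is 5 commits.

5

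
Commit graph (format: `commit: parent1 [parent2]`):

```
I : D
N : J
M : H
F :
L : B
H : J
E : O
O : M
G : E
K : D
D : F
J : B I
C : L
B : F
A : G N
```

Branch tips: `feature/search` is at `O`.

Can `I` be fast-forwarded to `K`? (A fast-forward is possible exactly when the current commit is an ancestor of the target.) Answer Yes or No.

A fast-forward from I to K is possible iff I is an ancestor of K.
Ancestors of K: {D, F, K}.
I is not among them, so fast-forward is not possible.

No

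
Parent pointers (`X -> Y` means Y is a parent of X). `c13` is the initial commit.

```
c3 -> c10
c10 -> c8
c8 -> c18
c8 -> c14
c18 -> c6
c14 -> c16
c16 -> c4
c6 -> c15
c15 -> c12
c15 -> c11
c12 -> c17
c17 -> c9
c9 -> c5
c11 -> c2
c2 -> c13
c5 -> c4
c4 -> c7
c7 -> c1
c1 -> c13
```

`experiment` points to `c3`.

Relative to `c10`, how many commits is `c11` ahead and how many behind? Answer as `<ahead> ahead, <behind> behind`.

Reachable from c11: {c11, c13, c2}.
Reachable from c10: {c1, c10, c11, c12, c13, c14, c15, c16, c17, c18, c2, c4, c5, c6, c7, c8, c9}.
Only in c11's history (ahead): {} — 0.
Only in c10's history (behind): {c1, c10, c12, c14, c15, c16, c17, c18, c4, c5, c6, c7, c8, c9} — 14.

0 ahead, 14 behind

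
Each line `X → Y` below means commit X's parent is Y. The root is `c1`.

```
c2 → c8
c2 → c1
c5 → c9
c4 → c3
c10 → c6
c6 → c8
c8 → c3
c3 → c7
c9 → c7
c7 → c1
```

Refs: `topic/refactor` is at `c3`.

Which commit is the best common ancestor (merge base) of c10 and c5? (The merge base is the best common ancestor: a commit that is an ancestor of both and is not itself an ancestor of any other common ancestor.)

c7

Ancestors of c10: {c1, c10, c3, c6, c7, c8}.
Ancestors of c5: {c1, c5, c7, c9}.
Common ancestors: {c1, c7}.
Among these, c7 is not an ancestor of any other common ancestor — it is the merge base.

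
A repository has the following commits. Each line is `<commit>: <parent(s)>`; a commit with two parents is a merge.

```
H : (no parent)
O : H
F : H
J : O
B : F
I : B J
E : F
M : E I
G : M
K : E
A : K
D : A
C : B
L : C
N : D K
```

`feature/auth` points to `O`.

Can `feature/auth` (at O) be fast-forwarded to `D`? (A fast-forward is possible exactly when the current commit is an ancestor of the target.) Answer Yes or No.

No

A fast-forward from O to D is possible iff O is an ancestor of D.
Ancestors of D: {A, D, E, F, H, K}.
O is not among them, so fast-forward is not possible.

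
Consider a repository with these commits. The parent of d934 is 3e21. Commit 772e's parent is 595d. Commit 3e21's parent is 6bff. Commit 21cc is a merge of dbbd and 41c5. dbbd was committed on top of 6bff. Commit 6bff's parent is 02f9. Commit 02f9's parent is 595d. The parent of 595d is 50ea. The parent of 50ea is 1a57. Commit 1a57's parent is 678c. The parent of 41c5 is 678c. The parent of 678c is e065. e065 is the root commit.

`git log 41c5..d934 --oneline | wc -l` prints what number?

7

Reachable from d934: {02f9, 1a57, 3e21, 50ea, 595d, 678c, 6bff, d934, e065}.
Reachable from 41c5: {41c5, 678c, e065}.
In d934's history but not 41c5's: {02f9, 1a57, 3e21, 50ea, 595d, 6bff, d934} — 7 commits.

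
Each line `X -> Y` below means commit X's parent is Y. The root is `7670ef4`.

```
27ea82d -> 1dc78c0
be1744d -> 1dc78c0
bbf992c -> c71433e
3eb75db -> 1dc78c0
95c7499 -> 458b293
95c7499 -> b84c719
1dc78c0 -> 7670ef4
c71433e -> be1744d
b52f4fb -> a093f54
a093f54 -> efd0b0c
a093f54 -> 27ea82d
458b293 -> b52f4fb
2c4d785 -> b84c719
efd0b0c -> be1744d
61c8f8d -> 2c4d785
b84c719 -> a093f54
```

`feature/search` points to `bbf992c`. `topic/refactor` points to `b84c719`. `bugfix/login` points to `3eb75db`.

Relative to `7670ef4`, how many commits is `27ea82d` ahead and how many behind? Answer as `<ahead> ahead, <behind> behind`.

Reachable from 27ea82d: {1dc78c0, 27ea82d, 7670ef4}.
Reachable from 7670ef4: {7670ef4}.
Only in 27ea82d's history (ahead): {1dc78c0, 27ea82d} — 2.
Only in 7670ef4's history (behind): {} — 0.

2 ahead, 0 behind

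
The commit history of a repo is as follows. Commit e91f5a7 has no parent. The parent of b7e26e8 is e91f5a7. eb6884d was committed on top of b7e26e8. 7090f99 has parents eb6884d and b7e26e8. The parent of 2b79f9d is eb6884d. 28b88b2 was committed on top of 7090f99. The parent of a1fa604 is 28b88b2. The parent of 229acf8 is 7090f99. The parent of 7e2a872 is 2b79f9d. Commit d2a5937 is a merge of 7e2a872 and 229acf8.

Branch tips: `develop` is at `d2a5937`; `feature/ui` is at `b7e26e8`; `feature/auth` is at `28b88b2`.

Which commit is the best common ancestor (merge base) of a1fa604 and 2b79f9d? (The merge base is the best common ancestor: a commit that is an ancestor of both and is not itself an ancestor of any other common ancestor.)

eb6884d

Ancestors of a1fa604: {28b88b2, 7090f99, a1fa604, b7e26e8, e91f5a7, eb6884d}.
Ancestors of 2b79f9d: {2b79f9d, b7e26e8, e91f5a7, eb6884d}.
Common ancestors: {b7e26e8, e91f5a7, eb6884d}.
Among these, eb6884d is not an ancestor of any other common ancestor — it is the merge base.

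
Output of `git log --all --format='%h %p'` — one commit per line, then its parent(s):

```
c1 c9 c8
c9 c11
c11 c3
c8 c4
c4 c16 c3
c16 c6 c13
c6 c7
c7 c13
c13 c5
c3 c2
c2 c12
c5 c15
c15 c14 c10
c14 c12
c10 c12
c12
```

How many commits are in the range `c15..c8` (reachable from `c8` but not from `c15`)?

9

Reachable from c8: {c10, c12, c13, c14, c15, c16, c2, c3, c4, c5, c6, c7, c8}.
Reachable from c15: {c10, c12, c14, c15}.
In c8's history but not c15's: {c13, c16, c2, c3, c4, c5, c6, c7, c8} — 9 commits.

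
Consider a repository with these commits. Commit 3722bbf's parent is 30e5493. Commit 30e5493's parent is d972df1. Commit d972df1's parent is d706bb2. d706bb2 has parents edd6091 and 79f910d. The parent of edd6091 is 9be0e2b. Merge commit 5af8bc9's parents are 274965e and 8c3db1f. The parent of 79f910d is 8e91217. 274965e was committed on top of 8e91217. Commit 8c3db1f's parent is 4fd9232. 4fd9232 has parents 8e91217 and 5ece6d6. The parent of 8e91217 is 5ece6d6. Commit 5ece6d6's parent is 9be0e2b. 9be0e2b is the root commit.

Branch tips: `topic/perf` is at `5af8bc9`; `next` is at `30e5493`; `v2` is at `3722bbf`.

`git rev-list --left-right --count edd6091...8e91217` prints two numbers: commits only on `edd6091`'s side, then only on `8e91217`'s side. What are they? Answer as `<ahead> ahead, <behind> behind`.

Reachable from edd6091: {9be0e2b, edd6091}.
Reachable from 8e91217: {5ece6d6, 8e91217, 9be0e2b}.
Only in edd6091's history (ahead): {edd6091} — 1.
Only in 8e91217's history (behind): {5ece6d6, 8e91217} — 2.

1 ahead, 2 behind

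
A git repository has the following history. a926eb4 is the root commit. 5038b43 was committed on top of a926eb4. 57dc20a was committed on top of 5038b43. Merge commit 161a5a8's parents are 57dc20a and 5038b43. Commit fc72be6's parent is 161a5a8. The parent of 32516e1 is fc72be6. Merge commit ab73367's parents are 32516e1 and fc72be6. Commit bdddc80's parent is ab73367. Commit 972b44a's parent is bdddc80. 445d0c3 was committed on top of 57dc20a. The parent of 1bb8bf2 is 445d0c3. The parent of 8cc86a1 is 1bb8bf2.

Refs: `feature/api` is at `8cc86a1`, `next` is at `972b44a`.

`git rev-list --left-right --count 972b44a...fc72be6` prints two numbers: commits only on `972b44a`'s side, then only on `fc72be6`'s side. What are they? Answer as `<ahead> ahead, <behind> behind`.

4 ahead, 0 behind

Reachable from 972b44a: {161a5a8, 32516e1, 5038b43, 57dc20a, 972b44a, a926eb4, ab73367, bdddc80, fc72be6}.
Reachable from fc72be6: {161a5a8, 5038b43, 57dc20a, a926eb4, fc72be6}.
Only in 972b44a's history (ahead): {32516e1, 972b44a, ab73367, bdddc80} — 4.
Only in fc72be6's history (behind): {} — 0.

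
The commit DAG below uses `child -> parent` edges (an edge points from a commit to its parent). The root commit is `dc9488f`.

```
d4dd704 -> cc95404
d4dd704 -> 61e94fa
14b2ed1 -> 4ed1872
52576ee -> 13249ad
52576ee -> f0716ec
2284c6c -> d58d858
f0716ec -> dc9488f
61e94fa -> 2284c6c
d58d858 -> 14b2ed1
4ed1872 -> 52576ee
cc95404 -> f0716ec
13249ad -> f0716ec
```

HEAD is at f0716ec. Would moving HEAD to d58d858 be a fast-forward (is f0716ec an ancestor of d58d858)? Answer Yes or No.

Yes

A fast-forward from f0716ec to d58d858 is possible iff f0716ec is an ancestor of d58d858.
Ancestors of d58d858: {13249ad, 14b2ed1, 4ed1872, 52576ee, d58d858, dc9488f, f0716ec}.
f0716ec is among them, so fast-forward is possible.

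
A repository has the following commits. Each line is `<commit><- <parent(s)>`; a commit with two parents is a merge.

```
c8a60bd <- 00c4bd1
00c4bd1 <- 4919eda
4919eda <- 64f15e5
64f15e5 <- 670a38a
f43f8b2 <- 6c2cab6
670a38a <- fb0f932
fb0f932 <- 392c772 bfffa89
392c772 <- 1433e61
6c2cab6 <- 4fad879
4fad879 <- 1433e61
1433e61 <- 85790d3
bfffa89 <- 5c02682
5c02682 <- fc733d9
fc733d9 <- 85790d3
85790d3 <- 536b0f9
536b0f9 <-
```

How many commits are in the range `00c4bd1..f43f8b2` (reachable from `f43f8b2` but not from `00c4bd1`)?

3

Reachable from f43f8b2: {1433e61, 4fad879, 536b0f9, 6c2cab6, 85790d3, f43f8b2}.
Reachable from 00c4bd1: {00c4bd1, 1433e61, 392c772, 4919eda, 536b0f9, 5c02682, 64f15e5, 670a38a, 85790d3, bfffa89, fb0f932, fc733d9}.
In f43f8b2's history but not 00c4bd1's: {4fad879, 6c2cab6, f43f8b2} — 3 commits.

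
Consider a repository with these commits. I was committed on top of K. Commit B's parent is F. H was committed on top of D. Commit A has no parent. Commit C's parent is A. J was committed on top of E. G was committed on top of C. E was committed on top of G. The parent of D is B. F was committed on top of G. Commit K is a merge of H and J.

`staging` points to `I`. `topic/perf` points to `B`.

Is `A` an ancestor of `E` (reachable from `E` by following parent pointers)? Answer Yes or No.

Yes

Ancestors of E (commits reachable by following parents): {A, C, E, G}.
A is in that set, so it is an ancestor of E.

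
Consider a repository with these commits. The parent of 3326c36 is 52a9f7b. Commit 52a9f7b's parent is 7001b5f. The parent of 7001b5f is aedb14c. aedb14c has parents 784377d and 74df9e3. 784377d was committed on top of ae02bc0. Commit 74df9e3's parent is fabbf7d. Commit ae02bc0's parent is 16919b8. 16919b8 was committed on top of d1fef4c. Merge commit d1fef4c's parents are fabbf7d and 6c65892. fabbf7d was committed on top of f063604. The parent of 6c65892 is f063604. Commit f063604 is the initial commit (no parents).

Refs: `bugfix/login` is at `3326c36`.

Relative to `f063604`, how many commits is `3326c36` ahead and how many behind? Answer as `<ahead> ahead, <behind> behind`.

11 ahead, 0 behind

Reachable from 3326c36: {16919b8, 3326c36, 52a9f7b, 6c65892, 7001b5f, 74df9e3, 784377d, ae02bc0, aedb14c, d1fef4c, f063604, fabbf7d}.
Reachable from f063604: {f063604}.
Only in 3326c36's history (ahead): {16919b8, 3326c36, 52a9f7b, 6c65892, 7001b5f, 74df9e3, 784377d, ae02bc0, aedb14c, d1fef4c, fabbf7d} — 11.
Only in f063604's history (behind): {} — 0.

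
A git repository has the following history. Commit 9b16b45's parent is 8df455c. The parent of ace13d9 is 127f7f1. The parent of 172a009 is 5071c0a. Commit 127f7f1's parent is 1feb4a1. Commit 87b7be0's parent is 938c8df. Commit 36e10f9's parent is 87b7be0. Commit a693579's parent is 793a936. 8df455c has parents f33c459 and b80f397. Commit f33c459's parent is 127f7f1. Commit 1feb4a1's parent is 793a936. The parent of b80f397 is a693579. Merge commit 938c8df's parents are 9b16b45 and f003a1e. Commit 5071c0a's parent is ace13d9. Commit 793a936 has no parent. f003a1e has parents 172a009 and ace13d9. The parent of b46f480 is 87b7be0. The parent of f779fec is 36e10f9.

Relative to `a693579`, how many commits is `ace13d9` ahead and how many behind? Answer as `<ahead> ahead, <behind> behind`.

3 ahead, 1 behind

Reachable from ace13d9: {127f7f1, 1feb4a1, 793a936, ace13d9}.
Reachable from a693579: {793a936, a693579}.
Only in ace13d9's history (ahead): {127f7f1, 1feb4a1, ace13d9} — 3.
Only in a693579's history (behind): {a693579} — 1.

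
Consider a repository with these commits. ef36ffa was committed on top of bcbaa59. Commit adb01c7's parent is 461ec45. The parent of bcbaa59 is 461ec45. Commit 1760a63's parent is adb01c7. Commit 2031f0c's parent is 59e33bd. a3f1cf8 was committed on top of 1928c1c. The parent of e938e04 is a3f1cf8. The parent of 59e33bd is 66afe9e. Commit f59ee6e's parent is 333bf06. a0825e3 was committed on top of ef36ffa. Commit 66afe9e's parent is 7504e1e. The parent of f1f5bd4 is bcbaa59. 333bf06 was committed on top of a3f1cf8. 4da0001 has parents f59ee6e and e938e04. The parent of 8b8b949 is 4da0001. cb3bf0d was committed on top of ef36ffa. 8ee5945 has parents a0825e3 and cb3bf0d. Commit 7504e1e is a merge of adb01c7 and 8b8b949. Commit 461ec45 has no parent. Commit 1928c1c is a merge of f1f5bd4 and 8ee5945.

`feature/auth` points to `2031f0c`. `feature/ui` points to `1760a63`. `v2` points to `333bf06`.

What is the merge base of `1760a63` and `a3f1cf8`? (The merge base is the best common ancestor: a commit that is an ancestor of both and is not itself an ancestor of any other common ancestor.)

Ancestors of 1760a63: {1760a63, 461ec45, adb01c7}.
Ancestors of a3f1cf8: {1928c1c, 461ec45, 8ee5945, a0825e3, a3f1cf8, bcbaa59, cb3bf0d, ef36ffa, f1f5bd4}.
Common ancestors: {461ec45}.
The only common ancestor is 461ec45, so it is the merge base.

461ec45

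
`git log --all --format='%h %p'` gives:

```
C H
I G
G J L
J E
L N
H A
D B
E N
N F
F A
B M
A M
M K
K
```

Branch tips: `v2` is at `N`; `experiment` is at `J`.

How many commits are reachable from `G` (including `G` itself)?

Walking parent pointers from G: reachable set = {A, E, F, G, J, K, L, M, N}.
That is 9 commits.

9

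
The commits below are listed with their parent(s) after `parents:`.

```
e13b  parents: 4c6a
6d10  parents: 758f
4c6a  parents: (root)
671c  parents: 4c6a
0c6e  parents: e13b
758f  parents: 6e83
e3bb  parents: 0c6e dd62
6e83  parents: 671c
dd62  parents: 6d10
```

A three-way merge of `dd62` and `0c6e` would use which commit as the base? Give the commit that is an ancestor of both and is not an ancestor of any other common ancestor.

4c6a

Ancestors of dd62: {4c6a, 671c, 6d10, 6e83, 758f, dd62}.
Ancestors of 0c6e: {0c6e, 4c6a, e13b}.
Common ancestors: {4c6a}.
The only common ancestor is 4c6a, so it is the merge base.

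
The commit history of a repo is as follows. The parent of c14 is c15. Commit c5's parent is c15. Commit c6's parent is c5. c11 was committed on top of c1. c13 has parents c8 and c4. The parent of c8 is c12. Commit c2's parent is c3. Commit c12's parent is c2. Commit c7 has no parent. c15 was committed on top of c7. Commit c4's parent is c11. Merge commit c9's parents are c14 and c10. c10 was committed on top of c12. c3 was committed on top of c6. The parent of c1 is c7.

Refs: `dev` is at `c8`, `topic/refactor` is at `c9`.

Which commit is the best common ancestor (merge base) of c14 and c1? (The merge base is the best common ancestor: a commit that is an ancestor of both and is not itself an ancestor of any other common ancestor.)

c7

Ancestors of c14: {c14, c15, c7}.
Ancestors of c1: {c1, c7}.
Common ancestors: {c7}.
The only common ancestor is c7, so it is the merge base.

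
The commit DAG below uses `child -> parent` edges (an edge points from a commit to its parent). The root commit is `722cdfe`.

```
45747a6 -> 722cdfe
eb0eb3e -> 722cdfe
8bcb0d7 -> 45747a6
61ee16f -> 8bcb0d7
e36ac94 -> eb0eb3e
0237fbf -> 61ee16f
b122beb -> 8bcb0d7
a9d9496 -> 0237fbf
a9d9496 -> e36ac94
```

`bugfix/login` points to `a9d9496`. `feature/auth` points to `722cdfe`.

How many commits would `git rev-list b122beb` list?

Walking parent pointers from b122beb: reachable set = {45747a6, 722cdfe, 8bcb0d7, b122beb}.
That is 4 commits.

4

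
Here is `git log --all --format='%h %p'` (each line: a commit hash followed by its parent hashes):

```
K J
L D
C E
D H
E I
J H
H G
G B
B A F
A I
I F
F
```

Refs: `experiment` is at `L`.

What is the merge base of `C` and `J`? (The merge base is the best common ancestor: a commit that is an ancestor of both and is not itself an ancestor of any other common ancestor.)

I

Ancestors of C: {C, E, F, I}.
Ancestors of J: {A, B, F, G, H, I, J}.
Common ancestors: {F, I}.
Among these, I is not an ancestor of any other common ancestor — it is the merge base.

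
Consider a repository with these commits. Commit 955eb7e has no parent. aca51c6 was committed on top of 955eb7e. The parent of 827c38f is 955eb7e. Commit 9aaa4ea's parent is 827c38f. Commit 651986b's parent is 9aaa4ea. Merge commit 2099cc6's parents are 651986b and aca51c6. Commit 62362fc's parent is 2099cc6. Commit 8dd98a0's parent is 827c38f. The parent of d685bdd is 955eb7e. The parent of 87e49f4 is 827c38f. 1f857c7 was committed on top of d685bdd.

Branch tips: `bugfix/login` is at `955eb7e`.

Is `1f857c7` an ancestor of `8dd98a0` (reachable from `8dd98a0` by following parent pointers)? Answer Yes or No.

No

Ancestors of 8dd98a0: {827c38f, 8dd98a0, 955eb7e}.
1f857c7 is not in that set, so it is not an ancestor of 8dd98a0.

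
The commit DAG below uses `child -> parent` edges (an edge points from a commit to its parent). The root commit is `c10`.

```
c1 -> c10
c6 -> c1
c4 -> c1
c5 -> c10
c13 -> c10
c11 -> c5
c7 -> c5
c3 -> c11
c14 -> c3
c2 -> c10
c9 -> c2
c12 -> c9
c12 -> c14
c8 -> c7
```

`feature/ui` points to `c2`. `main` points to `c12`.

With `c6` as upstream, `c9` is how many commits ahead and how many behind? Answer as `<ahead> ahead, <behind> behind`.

2 ahead, 2 behind

Reachable from c9: {c10, c2, c9}.
Reachable from c6: {c1, c10, c6}.
Only in c9's history (ahead): {c2, c9} — 2.
Only in c6's history (behind): {c1, c6} — 2.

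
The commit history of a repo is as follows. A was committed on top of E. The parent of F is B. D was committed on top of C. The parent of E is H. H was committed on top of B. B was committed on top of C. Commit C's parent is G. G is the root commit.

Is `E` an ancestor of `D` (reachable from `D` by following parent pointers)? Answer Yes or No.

No

Ancestors of D: {C, D, G}.
E is not in that set, so it is not an ancestor of D.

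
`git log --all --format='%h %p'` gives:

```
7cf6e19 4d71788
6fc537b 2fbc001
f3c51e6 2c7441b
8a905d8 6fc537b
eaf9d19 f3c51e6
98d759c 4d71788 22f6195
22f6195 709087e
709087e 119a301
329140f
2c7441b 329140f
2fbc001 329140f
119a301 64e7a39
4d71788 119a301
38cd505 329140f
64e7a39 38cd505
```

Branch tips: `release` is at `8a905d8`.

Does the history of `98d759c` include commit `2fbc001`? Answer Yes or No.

Ancestors of 98d759c: {119a301, 22f6195, 329140f, 38cd505, 4d71788, 64e7a39, 709087e, 98d759c}.
2fbc001 is not in that set, so it is not an ancestor of 98d759c.

No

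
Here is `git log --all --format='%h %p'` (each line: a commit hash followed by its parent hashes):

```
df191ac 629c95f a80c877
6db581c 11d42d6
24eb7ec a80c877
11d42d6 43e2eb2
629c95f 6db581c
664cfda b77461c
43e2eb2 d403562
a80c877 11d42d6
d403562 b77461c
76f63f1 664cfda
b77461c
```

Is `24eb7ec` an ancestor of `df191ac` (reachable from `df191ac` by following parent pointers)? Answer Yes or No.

No

Ancestors of df191ac: {11d42d6, 43e2eb2, 629c95f, 6db581c, a80c877, b77461c, d403562, df191ac}.
24eb7ec is not in that set, so it is not an ancestor of df191ac.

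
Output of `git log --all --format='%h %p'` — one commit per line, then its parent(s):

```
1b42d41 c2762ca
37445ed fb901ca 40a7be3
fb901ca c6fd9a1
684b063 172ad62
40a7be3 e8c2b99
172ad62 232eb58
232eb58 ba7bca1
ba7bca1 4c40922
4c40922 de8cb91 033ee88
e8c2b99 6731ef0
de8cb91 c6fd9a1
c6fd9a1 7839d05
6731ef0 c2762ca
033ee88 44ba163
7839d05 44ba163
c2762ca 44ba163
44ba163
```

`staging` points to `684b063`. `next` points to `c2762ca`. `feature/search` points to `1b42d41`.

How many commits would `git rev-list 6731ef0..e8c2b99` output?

1

Reachable from e8c2b99: {44ba163, 6731ef0, c2762ca, e8c2b99}.
Reachable from 6731ef0: {44ba163, 6731ef0, c2762ca}.
In e8c2b99's history but not 6731ef0's: {e8c2b99} — 1 commit.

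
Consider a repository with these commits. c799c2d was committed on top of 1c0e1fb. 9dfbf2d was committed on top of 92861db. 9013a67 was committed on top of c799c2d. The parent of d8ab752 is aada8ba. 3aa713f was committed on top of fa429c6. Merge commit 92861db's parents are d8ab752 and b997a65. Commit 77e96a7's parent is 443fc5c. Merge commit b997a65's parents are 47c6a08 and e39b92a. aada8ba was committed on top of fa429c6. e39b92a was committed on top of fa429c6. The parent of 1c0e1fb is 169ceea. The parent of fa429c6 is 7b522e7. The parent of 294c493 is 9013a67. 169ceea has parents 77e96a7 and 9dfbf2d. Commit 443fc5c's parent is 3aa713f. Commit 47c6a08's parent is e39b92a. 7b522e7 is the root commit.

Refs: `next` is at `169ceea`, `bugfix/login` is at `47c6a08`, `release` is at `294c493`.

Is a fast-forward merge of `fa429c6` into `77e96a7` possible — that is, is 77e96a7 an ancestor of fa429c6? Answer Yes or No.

No

A fast-forward from 77e96a7 to fa429c6 is possible iff 77e96a7 is an ancestor of fa429c6.
Ancestors of fa429c6: {7b522e7, fa429c6}.
77e96a7 is not among them, so fast-forward is not possible.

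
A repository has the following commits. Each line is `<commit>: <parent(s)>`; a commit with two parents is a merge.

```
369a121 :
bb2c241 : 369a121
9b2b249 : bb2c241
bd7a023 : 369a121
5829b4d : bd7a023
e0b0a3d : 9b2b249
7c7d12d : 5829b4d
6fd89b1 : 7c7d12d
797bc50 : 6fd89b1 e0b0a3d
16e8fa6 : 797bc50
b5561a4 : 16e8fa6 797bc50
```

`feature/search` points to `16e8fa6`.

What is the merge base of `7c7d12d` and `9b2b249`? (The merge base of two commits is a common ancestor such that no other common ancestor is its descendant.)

Ancestors of 7c7d12d: {369a121, 5829b4d, 7c7d12d, bd7a023}.
Ancestors of 9b2b249: {369a121, 9b2b249, bb2c241}.
Common ancestors: {369a121}.
The only common ancestor is 369a121, so it is the merge base.

369a121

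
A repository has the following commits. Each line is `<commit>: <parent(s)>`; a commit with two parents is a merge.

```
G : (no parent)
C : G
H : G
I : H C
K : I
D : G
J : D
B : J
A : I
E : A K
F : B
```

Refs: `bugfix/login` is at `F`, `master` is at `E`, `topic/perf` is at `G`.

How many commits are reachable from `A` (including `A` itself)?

5

Walking parent pointers from A: reachable set = {A, C, G, H, I}.
That is 5 commits.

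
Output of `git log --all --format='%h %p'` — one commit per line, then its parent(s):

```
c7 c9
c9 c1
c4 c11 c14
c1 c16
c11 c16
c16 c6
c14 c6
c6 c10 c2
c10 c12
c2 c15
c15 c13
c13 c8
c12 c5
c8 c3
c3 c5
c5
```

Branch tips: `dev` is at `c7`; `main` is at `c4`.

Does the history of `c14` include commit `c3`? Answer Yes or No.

Yes

Ancestors of c14 (commits reachable by following parents): {c10, c12, c13, c14, c15, c2, c3, c5, c6, c8}.
c3 is in that set, so it is an ancestor of c14.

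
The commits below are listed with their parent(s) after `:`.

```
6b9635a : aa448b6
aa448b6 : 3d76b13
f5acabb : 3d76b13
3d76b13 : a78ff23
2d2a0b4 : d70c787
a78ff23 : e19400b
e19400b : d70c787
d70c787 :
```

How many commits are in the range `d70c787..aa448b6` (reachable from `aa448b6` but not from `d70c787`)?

4

Reachable from aa448b6: {3d76b13, a78ff23, aa448b6, d70c787, e19400b}.
Reachable from d70c787: {d70c787}.
In aa448b6's history but not d70c787's: {3d76b13, a78ff23, aa448b6, e19400b} — 4 commits.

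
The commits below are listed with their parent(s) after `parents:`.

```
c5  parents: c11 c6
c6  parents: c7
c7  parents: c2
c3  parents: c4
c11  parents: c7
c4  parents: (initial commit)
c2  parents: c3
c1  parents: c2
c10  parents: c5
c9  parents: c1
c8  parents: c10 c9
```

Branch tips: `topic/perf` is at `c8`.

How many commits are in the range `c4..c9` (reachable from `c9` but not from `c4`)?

Reachable from c9: {c1, c2, c3, c4, c9}.
Reachable from c4: {c4}.
In c9's history but not c4's: {c1, c2, c3, c9} — 4 commits.

4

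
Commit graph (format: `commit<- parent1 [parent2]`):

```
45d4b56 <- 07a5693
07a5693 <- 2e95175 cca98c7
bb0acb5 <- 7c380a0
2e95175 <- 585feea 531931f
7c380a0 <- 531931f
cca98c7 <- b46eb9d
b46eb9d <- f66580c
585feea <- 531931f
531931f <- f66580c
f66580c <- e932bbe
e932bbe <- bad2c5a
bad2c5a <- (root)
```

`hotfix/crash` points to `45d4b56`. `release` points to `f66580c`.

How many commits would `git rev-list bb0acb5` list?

6

Walking parent pointers from bb0acb5: reachable set = {531931f, 7c380a0, bad2c5a, bb0acb5, e932bbe, f66580c}.
That is 6 commits.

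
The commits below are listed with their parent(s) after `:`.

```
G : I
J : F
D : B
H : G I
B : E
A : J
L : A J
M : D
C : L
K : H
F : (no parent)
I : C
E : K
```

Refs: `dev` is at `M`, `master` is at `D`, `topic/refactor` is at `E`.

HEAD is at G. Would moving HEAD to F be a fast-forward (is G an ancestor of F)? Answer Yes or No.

No

A fast-forward from G to F is possible iff G is an ancestor of F.
Ancestors of F: {F}.
G is not among them, so fast-forward is not possible.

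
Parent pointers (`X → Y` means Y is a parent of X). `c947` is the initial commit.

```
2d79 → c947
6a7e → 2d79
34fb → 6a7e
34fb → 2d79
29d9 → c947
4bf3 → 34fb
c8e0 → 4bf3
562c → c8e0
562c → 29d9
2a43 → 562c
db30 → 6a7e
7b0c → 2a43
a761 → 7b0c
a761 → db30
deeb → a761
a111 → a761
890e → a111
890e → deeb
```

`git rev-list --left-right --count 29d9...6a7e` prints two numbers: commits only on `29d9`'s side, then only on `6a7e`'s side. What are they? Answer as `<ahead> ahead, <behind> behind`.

Reachable from 29d9: {29d9, c947}.
Reachable from 6a7e: {2d79, 6a7e, c947}.
Only in 29d9's history (ahead): {29d9} — 1.
Only in 6a7e's history (behind): {2d79, 6a7e} — 2.

1 ahead, 2 behind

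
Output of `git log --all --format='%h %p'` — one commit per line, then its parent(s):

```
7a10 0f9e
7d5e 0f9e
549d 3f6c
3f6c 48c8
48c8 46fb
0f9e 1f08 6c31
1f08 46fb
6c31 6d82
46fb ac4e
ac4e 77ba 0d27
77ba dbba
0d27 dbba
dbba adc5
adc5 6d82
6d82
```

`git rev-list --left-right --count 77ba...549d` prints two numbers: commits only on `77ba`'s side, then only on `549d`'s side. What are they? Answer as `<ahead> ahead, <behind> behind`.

0 ahead, 6 behind

Reachable from 77ba: {6d82, 77ba, adc5, dbba}.
Reachable from 549d: {0d27, 3f6c, 46fb, 48c8, 549d, 6d82, 77ba, ac4e, adc5, dbba}.
Only in 77ba's history (ahead): {} — 0.
Only in 549d's history (behind): {0d27, 3f6c, 46fb, 48c8, 549d, ac4e} — 6.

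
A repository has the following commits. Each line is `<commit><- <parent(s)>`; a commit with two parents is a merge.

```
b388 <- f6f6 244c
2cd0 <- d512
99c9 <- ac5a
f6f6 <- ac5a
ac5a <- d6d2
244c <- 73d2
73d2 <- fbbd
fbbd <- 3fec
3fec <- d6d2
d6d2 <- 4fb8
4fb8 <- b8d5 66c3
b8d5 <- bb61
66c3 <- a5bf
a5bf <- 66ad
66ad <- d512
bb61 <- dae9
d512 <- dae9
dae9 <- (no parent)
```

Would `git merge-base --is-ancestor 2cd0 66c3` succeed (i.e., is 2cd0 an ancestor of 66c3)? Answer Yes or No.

Ancestors of 66c3: {66ad, 66c3, a5bf, d512, dae9}.
2cd0 is not in that set, so it is not an ancestor of 66c3.

No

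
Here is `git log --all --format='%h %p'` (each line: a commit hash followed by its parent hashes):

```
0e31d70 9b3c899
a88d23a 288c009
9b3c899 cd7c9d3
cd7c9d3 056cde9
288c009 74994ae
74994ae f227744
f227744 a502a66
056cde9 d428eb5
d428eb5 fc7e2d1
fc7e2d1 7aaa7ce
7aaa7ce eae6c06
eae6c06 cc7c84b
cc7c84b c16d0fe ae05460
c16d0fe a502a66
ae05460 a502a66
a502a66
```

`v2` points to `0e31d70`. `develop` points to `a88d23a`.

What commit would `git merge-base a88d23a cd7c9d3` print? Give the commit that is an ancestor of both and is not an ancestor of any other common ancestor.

Ancestors of a88d23a: {288c009, 74994ae, a502a66, a88d23a, f227744}.
Ancestors of cd7c9d3: {056cde9, 7aaa7ce, a502a66, ae05460, c16d0fe, cc7c84b, cd7c9d3, d428eb5, eae6c06, fc7e2d1}.
Common ancestors: {a502a66}.
The only common ancestor is a502a66, so it is the merge base.

a502a66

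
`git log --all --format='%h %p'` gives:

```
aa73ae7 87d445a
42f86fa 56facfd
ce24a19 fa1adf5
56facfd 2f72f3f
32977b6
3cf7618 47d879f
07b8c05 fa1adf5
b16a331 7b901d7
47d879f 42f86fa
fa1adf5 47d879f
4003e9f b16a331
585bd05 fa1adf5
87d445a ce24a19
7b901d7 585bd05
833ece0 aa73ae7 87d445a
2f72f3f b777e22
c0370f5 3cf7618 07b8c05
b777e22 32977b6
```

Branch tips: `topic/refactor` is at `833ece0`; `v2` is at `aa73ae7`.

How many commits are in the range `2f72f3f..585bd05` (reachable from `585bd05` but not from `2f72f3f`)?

5

Reachable from 585bd05: {2f72f3f, 32977b6, 42f86fa, 47d879f, 56facfd, 585bd05, b777e22, fa1adf5}.
Reachable from 2f72f3f: {2f72f3f, 32977b6, b777e22}.
In 585bd05's history but not 2f72f3f's: {42f86fa, 47d879f, 56facfd, 585bd05, fa1adf5} — 5 commits.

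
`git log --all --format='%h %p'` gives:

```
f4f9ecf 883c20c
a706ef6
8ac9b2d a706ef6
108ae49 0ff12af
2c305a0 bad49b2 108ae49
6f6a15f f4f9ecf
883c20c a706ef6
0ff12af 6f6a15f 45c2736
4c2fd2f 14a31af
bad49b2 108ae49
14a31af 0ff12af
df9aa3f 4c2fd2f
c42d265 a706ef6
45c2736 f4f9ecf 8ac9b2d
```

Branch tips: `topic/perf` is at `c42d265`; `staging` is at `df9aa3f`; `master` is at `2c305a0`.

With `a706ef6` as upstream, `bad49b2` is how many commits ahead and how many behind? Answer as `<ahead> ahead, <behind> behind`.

Reachable from bad49b2: {0ff12af, 108ae49, 45c2736, 6f6a15f, 883c20c, 8ac9b2d, a706ef6, bad49b2, f4f9ecf}.
Reachable from a706ef6: {a706ef6}.
Only in bad49b2's history (ahead): {0ff12af, 108ae49, 45c2736, 6f6a15f, 883c20c, 8ac9b2d, bad49b2, f4f9ecf} — 8.
Only in a706ef6's history (behind): {} — 0.

8 ahead, 0 behind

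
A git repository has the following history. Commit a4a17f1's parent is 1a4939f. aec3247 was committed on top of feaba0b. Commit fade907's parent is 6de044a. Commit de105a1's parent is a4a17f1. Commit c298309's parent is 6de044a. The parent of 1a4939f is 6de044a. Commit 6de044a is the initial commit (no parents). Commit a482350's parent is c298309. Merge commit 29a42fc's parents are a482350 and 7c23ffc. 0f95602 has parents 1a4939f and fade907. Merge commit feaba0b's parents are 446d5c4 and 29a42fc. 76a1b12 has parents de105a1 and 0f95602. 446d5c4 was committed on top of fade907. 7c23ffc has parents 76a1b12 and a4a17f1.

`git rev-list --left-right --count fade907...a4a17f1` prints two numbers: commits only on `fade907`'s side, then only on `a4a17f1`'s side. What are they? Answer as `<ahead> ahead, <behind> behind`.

1 ahead, 2 behind

Reachable from fade907: {6de044a, fade907}.
Reachable from a4a17f1: {1a4939f, 6de044a, a4a17f1}.
Only in fade907's history (ahead): {fade907} — 1.
Only in a4a17f1's history (behind): {1a4939f, a4a17f1} — 2.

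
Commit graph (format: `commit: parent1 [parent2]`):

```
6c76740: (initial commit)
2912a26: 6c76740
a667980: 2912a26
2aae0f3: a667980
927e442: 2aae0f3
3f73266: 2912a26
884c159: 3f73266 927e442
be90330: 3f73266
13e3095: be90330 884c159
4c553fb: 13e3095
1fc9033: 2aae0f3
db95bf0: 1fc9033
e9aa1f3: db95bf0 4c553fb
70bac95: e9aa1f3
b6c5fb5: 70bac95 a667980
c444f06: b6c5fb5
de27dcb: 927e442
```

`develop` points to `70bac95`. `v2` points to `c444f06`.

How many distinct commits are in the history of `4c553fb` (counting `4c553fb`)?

10

Walking parent pointers from 4c553fb: reachable set = {13e3095, 2912a26, 2aae0f3, 3f73266, 4c553fb, 6c76740, 884c159, 927e442, a667980, be90330}.
That is 10 commits.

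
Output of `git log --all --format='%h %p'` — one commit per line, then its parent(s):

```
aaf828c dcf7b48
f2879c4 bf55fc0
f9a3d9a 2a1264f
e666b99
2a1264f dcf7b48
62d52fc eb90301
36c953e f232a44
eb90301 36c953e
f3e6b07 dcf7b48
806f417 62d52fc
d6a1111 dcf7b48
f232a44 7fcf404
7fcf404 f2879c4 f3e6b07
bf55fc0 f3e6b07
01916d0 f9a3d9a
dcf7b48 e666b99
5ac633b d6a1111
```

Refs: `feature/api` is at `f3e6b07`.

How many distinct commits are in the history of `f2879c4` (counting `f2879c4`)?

5

Walking parent pointers from f2879c4: reachable set = {bf55fc0, dcf7b48, e666b99, f2879c4, f3e6b07}.
That is 5 commits.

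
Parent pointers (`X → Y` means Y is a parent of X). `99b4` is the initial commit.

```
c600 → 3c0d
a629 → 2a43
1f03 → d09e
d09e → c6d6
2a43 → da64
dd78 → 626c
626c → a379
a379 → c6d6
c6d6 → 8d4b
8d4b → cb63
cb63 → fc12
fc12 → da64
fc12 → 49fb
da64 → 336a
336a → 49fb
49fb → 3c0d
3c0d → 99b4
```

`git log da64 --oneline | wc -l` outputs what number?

5

Walking parent pointers from da64: reachable set = {336a, 3c0d, 49fb, 99b4, da64}.
That is 5 commits.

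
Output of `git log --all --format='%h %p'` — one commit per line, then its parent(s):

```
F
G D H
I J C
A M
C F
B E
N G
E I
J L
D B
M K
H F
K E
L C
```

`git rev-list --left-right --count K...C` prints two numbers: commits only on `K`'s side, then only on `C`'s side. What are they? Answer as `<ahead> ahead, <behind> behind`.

5 ahead, 0 behind

Reachable from K: {C, E, F, I, J, K, L}.
Reachable from C: {C, F}.
Only in K's history (ahead): {E, I, J, K, L} — 5.
Only in C's history (behind): {} — 0.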